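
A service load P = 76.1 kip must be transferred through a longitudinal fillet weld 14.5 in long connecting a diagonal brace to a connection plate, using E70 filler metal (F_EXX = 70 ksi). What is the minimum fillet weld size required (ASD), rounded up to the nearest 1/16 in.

w = 3/8 in

Total weld length L = 14.5 in.
Required throat t_e = P × Ω / (0.6 F_EXX × L) = 76.1 × 2.0 / (0.6 × 70 × 14.5) = 0.2499 in.
Required leg w = t_e / 0.707 = 0.3535 in → use 3/8 in.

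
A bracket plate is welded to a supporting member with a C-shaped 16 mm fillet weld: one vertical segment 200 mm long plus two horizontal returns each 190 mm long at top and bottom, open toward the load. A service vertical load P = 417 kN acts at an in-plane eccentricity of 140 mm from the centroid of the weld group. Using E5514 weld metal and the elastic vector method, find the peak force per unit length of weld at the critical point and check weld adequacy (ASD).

f_max ≈ 2010 N/mm; NOT adequate

E55XX → F_EXX = 550 MPa.
Total weld length L_w = 580 mm. Treat welds as unit-width lines.
Centroid: x̄ = 2×190×95 / 580 = 62.24 mm from the vertical weld.
Polar moment about centroid: J = I_x + I_y = [200³/12 + 2×190×100²] + [200×62.24² + 2(190³/12 + 190×32.76²)] = 6792000 mm³.
Direct shear f_v = P/L_w = 417×10³ / 580 = 719 N/mm (vertical).
Torsion M = P·e = 417×10³ × 140 = 58380000 N·mm.
Critical point at (x, y) = (127.8, 100) from centroid. f_tx = M·y/J = 859.5 N/mm; f_ty = M·x/J = 1098 N/mm.
Resultant f_max = √[f_tx² + (f_v + f_ty)²] = √[859.5² + (719 + 1098)²] = 2010 N/mm.
Capacity per unit length: r_n/Ω = (1/2.0) × 0.6 × 550 × (0.707 × 16) = 1866 N/mm.
2010 > 1866 → NOT adequate.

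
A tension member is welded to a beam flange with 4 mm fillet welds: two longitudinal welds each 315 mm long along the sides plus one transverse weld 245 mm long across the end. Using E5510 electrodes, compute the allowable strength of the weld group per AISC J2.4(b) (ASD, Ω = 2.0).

R_n/Ω ≈ 421 kN

E55XX → F_EXX = 550 MPa.
t_e = 0.707 × 4 = 2.828 mm.
R_nwl = 0.6 × 550 × 2.828 × 630 × 10⁻³ = 587.9 kN (longitudinal, 2 welds).
R_nwt = 0.6 × 550 × 2.828 × 245 × 10⁻³ = 228.6 kN (transverse, base value).
(i) R_nwl + R_nwt = 816.6 kN; (ii) 0.85 R_nwl + 1.5 R_nwt = 842.7 kN.
R_n = max = 842.7 kN [governs: (ii)]; R_n/Ω = 421.4 kN.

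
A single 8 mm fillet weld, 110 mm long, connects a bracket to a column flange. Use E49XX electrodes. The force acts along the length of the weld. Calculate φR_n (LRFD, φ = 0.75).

E49XX → F_EXX = 490 MPa.
Effective throat t_e = 0.707 × 8 = 5.656 mm.
Total length L = 110 mm; A_we = 5.656 × 110 = 622.2 mm².
F_nw = 0.6 F_EXX = 0.6 × 490 = 294 MPa.
φR_n = 0.75 × 294 × 622.2 × 10⁻³ = 137.2 kN.

φR_n ≈ 137 kN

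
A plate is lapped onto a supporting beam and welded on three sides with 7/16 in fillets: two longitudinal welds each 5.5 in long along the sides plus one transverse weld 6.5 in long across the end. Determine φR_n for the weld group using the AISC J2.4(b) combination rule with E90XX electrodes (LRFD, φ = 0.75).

φR_n ≈ 239 kip

E90XX → F_EXX = 90 ksi.
t_e = 0.707 × 0.4375 = 0.3093 in.
R_nwl = 0.6 × 90 × 0.3093 × 11 = 183.7 kip (longitudinal, 2 welds).
R_nwt = 0.6 × 90 × 0.3093 × 6.5 = 108.6 kip (transverse, base value).
(i) R_nwl + R_nwt = 292.3 kip; (ii) 0.85 R_nwl + 1.5 R_nwt = 319 kip.
R_n = max = 319 kip [governs: (ii)]; φR_n = 239.3 kip.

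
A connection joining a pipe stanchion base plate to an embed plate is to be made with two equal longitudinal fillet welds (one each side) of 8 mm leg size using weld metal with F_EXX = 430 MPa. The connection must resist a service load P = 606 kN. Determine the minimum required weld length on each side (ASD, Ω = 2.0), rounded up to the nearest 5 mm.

Throat t_e = 0.707 × 8 = 5.656 mm.
r_n/Ω = (0.6 × 430 × 5.656) / 2.0 = 729.6 N/mm = 0.7296 kN/mm.
L_req = P / (r_n/Ω) = 606 / 0.7296 = 830.6 mm total.
Per side: 830.6 / 2 = 415.3 mm.
Round up → use L = 420 mm on each side.

L = 420 mm on each side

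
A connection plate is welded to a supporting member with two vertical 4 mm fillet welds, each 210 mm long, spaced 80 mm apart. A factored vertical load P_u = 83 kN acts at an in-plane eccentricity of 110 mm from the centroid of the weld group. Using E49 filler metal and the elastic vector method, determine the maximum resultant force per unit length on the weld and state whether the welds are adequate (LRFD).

f_max ≈ 564 N/mm; adequate

E49XX → F_EXX = 490 MPa.
Total weld length L_w = 420 mm. Treat welds as unit-width lines.
Polar moment about centroid: J = 2[d³/12 + d(b/2)²] = 2[210³/12 + 210×40²] = 2216000 mm³.
Direct shear f_v = P/L_w = 83×10³ / 420 = 197.6 N/mm (vertical).
Torsion M = P·e = 83×10³ × 110 = 9130000 N·mm.
Critical point at (x, y) = (40, 105) from centroid. f_tx = M·y/J = 432.7 N/mm; f_ty = M·x/J = 164.8 N/mm.
Resultant f_max = √[f_tx² + (f_v + f_ty)²] = √[432.7² + (197.6 + 164.8)²] = 564.5 N/mm.
Capacity per unit length: φr_n = 0.75 × 0.6 × 490 × (0.707 × 4) = 623.6 N/mm.
564.5 ≤ 623.6 → adequate.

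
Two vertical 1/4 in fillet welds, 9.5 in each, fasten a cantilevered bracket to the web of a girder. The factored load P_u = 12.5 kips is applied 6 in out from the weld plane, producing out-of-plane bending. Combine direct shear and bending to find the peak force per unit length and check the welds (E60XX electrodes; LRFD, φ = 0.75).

E60XX → F_EXX = 60 ksi.
L_w = 2 × 9.5 = 19 in; section modulus (unit throat) S = 2 × L²/6 = 30.08 in².
Direct shear f_v = P/L_w = 12.5/19 = 0.6579 kip/in.
Moment M = P × e = 12.5 × 6 = 75 kip·in; bending f_b = M/S = 2.493 kip/in.
f_max = √(f_v² + f_b²) = √(0.6579² + 2.493²) = 2.578 kip/in.
φr_n = 0.75 × 0.6 × 60 × (0.707 × 0.25) = 4.772 kip/in → adequate.

f_max ≈ 2.58 kip/in; adequate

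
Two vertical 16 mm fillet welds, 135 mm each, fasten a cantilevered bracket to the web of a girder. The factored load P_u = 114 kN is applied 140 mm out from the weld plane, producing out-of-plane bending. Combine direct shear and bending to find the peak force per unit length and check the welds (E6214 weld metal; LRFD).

E62XX → F_EXX = 620 MPa.
L_w = 2 × 135 = 270 mm; section modulus (unit throat) S = 2 × L²/6 = 6075 mm².
Direct shear f_v = P/L_w = 114×10³/270 = 422.2 N/mm.
Moment M = P × e = 114×10³ × 140 = 15960000 N·mm; bending f_b = M/S = 2627 N/mm.
f_max = √(f_v² + f_b²) = √(422.2² + 2627²) = 2661 N/mm.
φr_n = 0.75 × 0.6 × 620 × (0.707 × 16) = 3156 N/mm → adequate.

f_max ≈ 2660 N/mm; adequate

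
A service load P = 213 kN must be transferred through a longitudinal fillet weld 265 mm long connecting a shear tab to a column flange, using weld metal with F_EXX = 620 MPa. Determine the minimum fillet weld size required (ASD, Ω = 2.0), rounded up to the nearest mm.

w = 7 mm

Total weld length L = 265 mm.
Required throat t_e = P × Ω / (0.6 F_EXX × L) = 213 × 2.0 / (0.6 × 620 × 265 × 10⁻³) = 4.321 mm.
Required leg w = t_e / 0.707 = 6.112 mm → use 7 mm.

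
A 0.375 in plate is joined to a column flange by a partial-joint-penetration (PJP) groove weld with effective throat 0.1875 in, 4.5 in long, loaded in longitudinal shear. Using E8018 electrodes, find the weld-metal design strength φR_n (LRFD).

φR_n ≈ 30.4 kips

E80XX → F_EXX = 80 ksi.
Effective throat (given) t_e = 0.1875 in.
A_we = 0.1875 × 4.5 = 0.8438 in².
F_nw = 0.6 F_EXX = 48 ksi.
φR_n = 0.75 × 48 × 0.8438 = 30.38 kips.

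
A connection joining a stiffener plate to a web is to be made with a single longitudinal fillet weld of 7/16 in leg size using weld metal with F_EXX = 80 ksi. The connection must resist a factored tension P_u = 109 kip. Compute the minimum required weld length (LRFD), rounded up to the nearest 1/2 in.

Throat t_e = 0.707 × 0.4375 = 0.3093 in.
φr_n = 0.75 × 0.6 × 80 × 0.3093 = 11.14 kip/in.
L_req = P_u / φr_n = 109 / 11.14 = 9.789 in total.
Round up → use L = 10 in.

L = 10 in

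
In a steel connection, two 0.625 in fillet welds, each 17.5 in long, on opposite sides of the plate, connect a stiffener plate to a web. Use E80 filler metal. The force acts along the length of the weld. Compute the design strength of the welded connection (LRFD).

φR_n ≈ 557 kips

E80XX → F_EXX = 80 ksi.
Effective throat t_e = 0.707 × 0.625 = 0.4419 in.
Total length L = 35 in; A_we = 0.4419 × 35 = 15.47 in².
F_nw = 0.6 F_EXX = 0.6 × 80 = 48 ksi.
φR_n = 0.75 × 48 × 15.47 = 556.8 kips.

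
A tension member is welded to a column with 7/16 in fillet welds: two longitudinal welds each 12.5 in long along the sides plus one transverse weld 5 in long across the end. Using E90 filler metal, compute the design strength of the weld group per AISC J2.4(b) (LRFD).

φR_n ≈ 376 kips

E90XX → F_EXX = 90 ksi.
t_e = 0.707 × 0.4375 = 0.3093 in.
R_nwl = 0.6 × 90 × 0.3093 × 25 = 417.6 kips (longitudinal, 2 welds).
R_nwt = 0.6 × 90 × 0.3093 × 5 = 83.51 kips (transverse, base value).
(i) R_nwl + R_nwt = 501.1 kips; (ii) 0.85 R_nwl + 1.5 R_nwt = 480.2 kips.
R_n = max = 501.1 kips [governs: (i)]; φR_n = 375.8 kips.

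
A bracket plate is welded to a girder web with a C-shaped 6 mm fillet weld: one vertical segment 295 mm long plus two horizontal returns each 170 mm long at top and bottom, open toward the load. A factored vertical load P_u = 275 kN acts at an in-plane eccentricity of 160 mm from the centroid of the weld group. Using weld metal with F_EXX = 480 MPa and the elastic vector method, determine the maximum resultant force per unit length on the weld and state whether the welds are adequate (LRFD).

f_max ≈ 1070 N/mm; NOT adequate

Total weld length L_w = 635 mm. Treat welds as unit-width lines.
Centroid: x̄ = 2×170×85 / 635 = 45.51 mm from the vertical weld.
Polar moment about centroid: J = I_x + I_y = [295³/12 + 2×170×147.5²] + [295×45.51² + 2(170³/12 + 170×39.49²)] = 11500000 mm³.
Direct shear f_v = P/L_w = 275×10³ / 635 = 433.1 N/mm (vertical).
Torsion M = P·e = 275×10³ × 160 = 44000000 N·mm.
Critical point at (x, y) = (124.5, 147.5) from centroid. f_tx = M·y/J = 564.5 N/mm; f_ty = M·x/J = 476.4 N/mm.
Resultant f_max = √[f_tx² + (f_v + f_ty)²] = √[564.5² + (433.1 + 476.4)²] = 1070 N/mm.
Capacity per unit length: φr_n = 0.75 × 0.6 × 480 × (0.707 × 6) = 916.3 N/mm.
1070 > 916.3 → NOT adequate.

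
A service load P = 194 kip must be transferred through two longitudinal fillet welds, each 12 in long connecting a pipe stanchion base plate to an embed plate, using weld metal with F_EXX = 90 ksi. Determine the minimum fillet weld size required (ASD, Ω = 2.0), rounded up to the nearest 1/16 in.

w = 7/16 in

Total weld length L = 24 in.
Required throat t_e = P × Ω / (0.6 F_EXX × L) = 194 × 2.0 / (0.6 × 90 × 24) = 0.2994 in.
Required leg w = t_e / 0.707 = 0.4235 in → use 7/16 in.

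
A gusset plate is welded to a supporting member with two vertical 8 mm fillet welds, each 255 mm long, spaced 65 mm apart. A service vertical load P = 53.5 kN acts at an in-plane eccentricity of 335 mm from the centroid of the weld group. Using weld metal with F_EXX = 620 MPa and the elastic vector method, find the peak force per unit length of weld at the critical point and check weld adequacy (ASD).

Total weld length L_w = 510 mm. Treat welds as unit-width lines.
Polar moment about centroid: J = 2[d³/12 + d(b/2)²] = 2[255³/12 + 255×32.5²] = 3302000 mm³.
Direct shear f_v = P/L_w = 53.5×10³ / 510 = 104.9 N/mm (vertical).
Torsion M = P·e = 53.5×10³ × 335 = 17922000 N·mm.
Critical point at (x, y) = (32.5, 127.5) from centroid. f_tx = M·y/J = 692 N/mm; f_ty = M·x/J = 176.4 N/mm.
Resultant f_max = √[f_tx² + (f_v + f_ty)²] = √[692² + (104.9 + 176.4)²] = 747 N/mm.
Capacity per unit length: r_n/Ω = (1/2.0) × 0.6 × 620 × (0.707 × 8) = 1052 N/mm.
747 ≤ 1052 → adequate.

f_max ≈ 747 N/mm; adequate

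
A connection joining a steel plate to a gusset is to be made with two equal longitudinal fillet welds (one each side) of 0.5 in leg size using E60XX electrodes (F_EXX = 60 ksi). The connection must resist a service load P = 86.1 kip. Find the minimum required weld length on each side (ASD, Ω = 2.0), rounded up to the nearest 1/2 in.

L = 7 in on each side

Throat t_e = 0.707 × 0.5 = 0.3535 in.
r_n/Ω = (0.6 × 60 × 0.3535) / 2.0 = 6.363 kip/in.
L_req = P / (r_n/Ω) = 86.1 / 6.363 = 13.53 in total.
Per side: 13.53 / 2 = 6.766 in.
Round up → use L = 7 in on each side.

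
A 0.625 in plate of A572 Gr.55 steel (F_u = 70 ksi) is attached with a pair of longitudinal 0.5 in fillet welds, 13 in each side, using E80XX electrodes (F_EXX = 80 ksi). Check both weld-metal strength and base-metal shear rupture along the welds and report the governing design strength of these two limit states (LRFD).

t_e = 0.707 × 0.5 = 0.3535 in; L = 26 in.
Weld metal: φR_n = 0.75 × 0.6 × 80 × 0.3535 × 26 = 330.9 kips.
Base metal (shear rupture): φR_n = 0.75 × 0.6 × 70 × 0.625 × 26 = 511.9 kips.
Governing: weld metal.

φR_n ≈ 331 kips (weld metal governs)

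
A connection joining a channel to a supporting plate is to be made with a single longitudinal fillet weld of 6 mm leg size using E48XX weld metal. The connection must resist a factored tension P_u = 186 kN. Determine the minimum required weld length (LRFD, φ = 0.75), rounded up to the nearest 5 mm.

E48XX → F_EXX = 480 MPa.
Throat t_e = 0.707 × 6 = 4.242 mm.
φr_n = 0.75 × 0.6 × 480 × 4.242 × 10⁻³ = 0.9163 kN/mm.
L_req = P_u / φr_n = 186 / 0.9163 = 203 mm total.
Round up → use L = 205 mm.

L = 205 mm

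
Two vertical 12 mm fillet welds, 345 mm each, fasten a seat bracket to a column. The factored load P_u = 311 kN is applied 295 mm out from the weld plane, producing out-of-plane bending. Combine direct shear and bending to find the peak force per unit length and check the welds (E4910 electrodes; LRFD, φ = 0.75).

E49XX → F_EXX = 490 MPa.
L_w = 2 × 345 = 690 mm; section modulus (unit throat) S = 2 × L²/6 = 39680 mm².
Direct shear f_v = P/L_w = 311×10³/690 = 450.7 N/mm.
Moment M = P × e = 311×10³ × 295 = 91745000 N·mm; bending f_b = M/S = 2312 N/mm.
f_max = √(f_v² + f_b²) = √(450.7² + 2312²) = 2356 N/mm.
φr_n = 0.75 × 0.6 × 490 × (0.707 × 12) = 1871 N/mm → NOT adequate.

f_max ≈ 2360 N/mm; NOT adequate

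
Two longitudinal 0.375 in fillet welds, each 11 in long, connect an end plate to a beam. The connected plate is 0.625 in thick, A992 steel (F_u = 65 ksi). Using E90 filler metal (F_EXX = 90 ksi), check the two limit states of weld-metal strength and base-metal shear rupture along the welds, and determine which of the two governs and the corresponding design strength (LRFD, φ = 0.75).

φR_n ≈ 236 kip (weld metal governs)

t_e = 0.707 × 0.375 = 0.2651 in; L = 22 in.
Weld metal: φR_n = 0.75 × 0.6 × 90 × 0.2651 × 22 = 236.2 kip.
Base metal (shear rupture): φR_n = 0.75 × 0.6 × 65 × 0.625 × 22 = 402.2 kip.
Governing: weld metal.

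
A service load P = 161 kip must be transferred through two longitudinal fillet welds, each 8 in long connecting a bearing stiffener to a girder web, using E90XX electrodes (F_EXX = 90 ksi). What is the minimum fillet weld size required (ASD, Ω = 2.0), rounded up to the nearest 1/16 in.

w = 9/16 in

Total weld length L = 16 in.
Required throat t_e = P × Ω / (0.6 F_EXX × L) = 161 × 2.0 / (0.6 × 90 × 16) = 0.3727 in.
Required leg w = t_e / 0.707 = 0.5271 in → use 9/16 in.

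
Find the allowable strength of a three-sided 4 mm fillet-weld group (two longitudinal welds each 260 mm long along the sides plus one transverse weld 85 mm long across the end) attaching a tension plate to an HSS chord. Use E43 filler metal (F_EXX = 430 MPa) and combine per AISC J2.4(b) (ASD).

R_n/Ω ≈ 221 kN

t_e = 0.707 × 4 = 2.828 mm.
R_nwl = 0.6 × 430 × 2.828 × 520 × 10⁻³ = 379.4 kN (longitudinal, 2 welds).
R_nwt = 0.6 × 430 × 2.828 × 85 × 10⁻³ = 62.02 kN (transverse, base value).
(i) R_nwl + R_nwt = 441.4 kN; (ii) 0.85 R_nwl + 1.5 R_nwt = 415.5 kN.
R_n = max = 441.4 kN [governs: (i)]; R_n/Ω = 220.7 kN.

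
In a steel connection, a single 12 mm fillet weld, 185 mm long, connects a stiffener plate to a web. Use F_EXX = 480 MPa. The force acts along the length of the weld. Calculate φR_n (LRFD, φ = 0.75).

φR_n ≈ 339 kN

Effective throat t_e = 0.707 × 12 = 8.484 mm.
Total length L = 185 mm; A_we = 8.484 × 185 = 1570 mm².
F_nw = 0.6 F_EXX = 0.6 × 480 = 288 MPa.
φR_n = 0.75 × 288 × 1570 × 10⁻³ = 339 kN.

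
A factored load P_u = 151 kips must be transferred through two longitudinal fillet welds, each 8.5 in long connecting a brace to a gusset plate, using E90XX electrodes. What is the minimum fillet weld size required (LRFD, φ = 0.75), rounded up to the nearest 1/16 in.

w = 5/16 in

E90XX → F_EXX = 90 ksi.
Total weld length L = 17 in.
Required throat t_e = P_u / (φ × 0.6 F_EXX × L) = 151 / (0.75 × 0.6 × 90 × 17) = 0.2193 in.
Required leg w = t_e / 0.707 = 0.3102 in → use 5/16 in.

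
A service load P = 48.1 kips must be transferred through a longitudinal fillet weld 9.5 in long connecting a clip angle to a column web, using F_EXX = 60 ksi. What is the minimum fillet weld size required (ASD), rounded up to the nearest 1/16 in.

w = 7/16 in

Total weld length L = 9.5 in.
Required throat t_e = P × Ω / (0.6 F_EXX × L) = 48.1 × 2.0 / (0.6 × 60 × 9.5) = 0.2813 in.
Required leg w = t_e / 0.707 = 0.3979 in → use 7/16 in.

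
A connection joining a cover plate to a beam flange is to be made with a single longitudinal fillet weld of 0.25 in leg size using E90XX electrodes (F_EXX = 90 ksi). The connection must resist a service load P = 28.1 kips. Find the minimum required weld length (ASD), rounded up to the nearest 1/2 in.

Throat t_e = 0.707 × 0.25 = 0.1767 in.
r_n/Ω = (0.6 × 90 × 0.1767) / 2.0 = 4.772 kip/in.
L_req = P / (r_n/Ω) = 28.1 / 4.772 = 5.888 in total.
Round up → use L = 6 in.

L = 6 in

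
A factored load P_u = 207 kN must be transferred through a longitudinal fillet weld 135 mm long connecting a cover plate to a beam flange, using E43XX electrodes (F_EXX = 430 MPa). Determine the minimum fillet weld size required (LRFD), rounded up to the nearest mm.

w = 12 mm

Total weld length L = 135 mm.
Required throat t_e = P_u / (φ × 0.6 F_EXX × L) = 207 / (0.75 × 0.6 × 430 × 135 × 10⁻³) = 7.924 mm.
Required leg w = t_e / 0.707 = 11.21 mm → use 12 mm.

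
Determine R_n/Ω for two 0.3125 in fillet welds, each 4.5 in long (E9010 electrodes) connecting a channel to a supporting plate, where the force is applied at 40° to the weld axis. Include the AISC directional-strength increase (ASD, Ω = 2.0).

E90XX → F_EXX = 90 ksi.
t_e = 0.707 × 0.3125 = 0.2209 in; A_we = 0.2209 × 9 = 1.988 in².
Directional factor: 1.0 + 0.5 sin^1.5(40°) = 1.258.
F_nw = 0.6 × 90 × 1.258 = 67.91 ksi.
R_n/Ω = (67.91 × 1.988) / 2.0 = 67.52 kips.

R_n/Ω ≈ 67.5 kips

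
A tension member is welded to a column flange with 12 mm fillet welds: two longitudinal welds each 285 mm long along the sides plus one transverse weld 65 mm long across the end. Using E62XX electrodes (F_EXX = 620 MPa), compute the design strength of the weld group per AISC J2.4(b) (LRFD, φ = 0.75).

t_e = 0.707 × 12 = 8.484 mm.
R_nwl = 0.6 × 620 × 8.484 × 570 × 10⁻³ = 1799 kN (longitudinal, 2 welds).
R_nwt = 0.6 × 620 × 8.484 × 65 × 10⁻³ = 205.1 kN (transverse, base value).
(i) R_nwl + R_nwt = 2004 kN; (ii) 0.85 R_nwl + 1.5 R_nwt = 1837 kN.
R_n = max = 2004 kN [governs: (i)]; φR_n = 1503 kN.

φR_n ≈ 1500 kN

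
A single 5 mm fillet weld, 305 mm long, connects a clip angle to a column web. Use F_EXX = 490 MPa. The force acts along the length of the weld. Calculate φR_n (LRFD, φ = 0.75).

Effective throat t_e = 0.707 × 5 = 3.535 mm.
Total length L = 305 mm; A_we = 3.535 × 305 = 1078 mm².
F_nw = 0.6 F_EXX = 0.6 × 490 = 294 MPa.
φR_n = 0.75 × 294 × 1078 × 10⁻³ = 237.7 kN.

φR_n ≈ 238 kN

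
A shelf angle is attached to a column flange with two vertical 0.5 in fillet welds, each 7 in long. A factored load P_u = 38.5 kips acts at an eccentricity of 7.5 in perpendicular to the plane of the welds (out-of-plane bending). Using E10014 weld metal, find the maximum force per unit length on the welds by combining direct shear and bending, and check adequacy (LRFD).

f_max ≈ 17.9 kip/in; NOT adequate

E100XX → F_EXX = 100 ksi.
L_w = 2 × 7 = 14 in; section modulus (unit throat) S = 2 × L²/6 = 16.33 in².
Direct shear f_v = P/L_w = 38.5/14 = 2.75 kip/in.
Moment M = P × e = 38.5 × 7.5 = 288.75 kip·in; bending f_b = M/S = 17.68 kip/in.
f_max = √(f_v² + f_b²) = √(2.75² + 17.68²) = 17.89 kip/in.
φr_n = 0.75 × 0.6 × 100 × (0.707 × 0.5) = 15.91 kip/in → NOT adequate.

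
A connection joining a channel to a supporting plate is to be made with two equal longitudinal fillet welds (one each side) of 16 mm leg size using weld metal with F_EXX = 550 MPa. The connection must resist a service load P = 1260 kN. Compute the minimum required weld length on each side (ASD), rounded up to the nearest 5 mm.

L = 340 mm on each side

Throat t_e = 0.707 × 16 = 11.31 mm.
r_n/Ω = (0.6 × 550 × 11.31) / 2.0 = 1866 N/mm = 1.866 kN/mm.
L_req = P / (r_n/Ω) = 1260 / 1.866 = 675.1 mm total.
Per side: 675.1 / 2 = 337.5 mm.
Round up → use L = 340 mm on each side.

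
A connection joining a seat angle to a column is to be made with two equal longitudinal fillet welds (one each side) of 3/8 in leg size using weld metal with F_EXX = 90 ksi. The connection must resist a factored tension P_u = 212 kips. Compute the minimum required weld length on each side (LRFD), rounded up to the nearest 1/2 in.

Throat t_e = 0.707 × 0.375 = 0.2651 in.
φr_n = 0.75 × 0.6 × 90 × 0.2651 = 10.74 kips/in.
L_req = P_u / φr_n = 212 / 10.74 = 19.74 in total.
Per side: 19.74 / 2 = 9.872 in.
Round up → use L = 10 in on each side.

L = 10 in on each side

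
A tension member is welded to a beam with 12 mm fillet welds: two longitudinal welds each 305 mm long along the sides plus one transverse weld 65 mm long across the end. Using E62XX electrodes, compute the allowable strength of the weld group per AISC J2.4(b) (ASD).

E62XX → F_EXX = 620 MPa.
t_e = 0.707 × 12 = 8.484 mm.
R_nwl = 0.6 × 620 × 8.484 × 610 × 10⁻³ = 1925 kN (longitudinal, 2 welds).
R_nwt = 0.6 × 620 × 8.484 × 65 × 10⁻³ = 205.1 kN (transverse, base value).
(i) R_nwl + R_nwt = 2130 kN; (ii) 0.85 R_nwl + 1.5 R_nwt = 1944 kN.
R_n = max = 2130 kN [governs: (i)]; R_n/Ω = 1065 kN.

R_n/Ω ≈ 1070 kN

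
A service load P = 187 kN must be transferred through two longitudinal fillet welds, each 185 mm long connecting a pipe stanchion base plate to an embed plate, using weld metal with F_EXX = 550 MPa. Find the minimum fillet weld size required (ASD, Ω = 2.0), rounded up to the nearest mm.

w = 5 mm

Total weld length L = 370 mm.
Required throat t_e = P × Ω / (0.6 F_EXX × L) = 187 × 2.0 / (0.6 × 550 × 370 × 10⁻³) = 3.063 mm.
Required leg w = t_e / 0.707 = 4.332 mm → use 5 mm.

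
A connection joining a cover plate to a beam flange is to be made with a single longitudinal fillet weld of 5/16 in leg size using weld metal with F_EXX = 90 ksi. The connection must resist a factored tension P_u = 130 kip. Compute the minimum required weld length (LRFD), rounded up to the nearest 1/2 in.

Throat t_e = 0.707 × 0.3125 = 0.2209 in.
φr_n = 0.75 × 0.6 × 90 × 0.2209 = 8.948 kip/in.
L_req = P_u / φr_n = 130 / 8.948 = 14.53 in total.
Round up → use L = 15 in.

L = 15 in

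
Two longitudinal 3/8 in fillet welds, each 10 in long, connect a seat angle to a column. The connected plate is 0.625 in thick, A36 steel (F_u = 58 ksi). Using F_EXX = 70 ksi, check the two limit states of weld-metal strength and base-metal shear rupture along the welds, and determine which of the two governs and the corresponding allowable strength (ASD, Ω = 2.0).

t_e = 0.707 × 0.375 = 0.2651 in; L = 20 in.
Weld metal: R_n/Ω = (1/2.0) × 0.6 × 70 × 0.2651 × 20 = 111.4 kip.
Base metal (shear rupture): R_n/Ω = (1/2.0) × 0.6 × 58 × 0.625 × 20 = 217.5 kip.
Governing: weld metal.

R_n/Ω ≈ 111 kip (weld metal governs)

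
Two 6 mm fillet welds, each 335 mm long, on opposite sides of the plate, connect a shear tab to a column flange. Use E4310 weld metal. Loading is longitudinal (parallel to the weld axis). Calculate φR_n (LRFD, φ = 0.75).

E43XX → F_EXX = 430 MPa.
Effective throat t_e = 0.707 × 6 = 4.242 mm.
Total length L = 670 mm; A_we = 4.242 × 670 = 2842 mm².
F_nw = 0.6 F_EXX = 0.6 × 430 = 258 MPa.
φR_n = 0.75 × 258 × 2842 × 10⁻³ = 550 kN.

φR_n ≈ 550 kN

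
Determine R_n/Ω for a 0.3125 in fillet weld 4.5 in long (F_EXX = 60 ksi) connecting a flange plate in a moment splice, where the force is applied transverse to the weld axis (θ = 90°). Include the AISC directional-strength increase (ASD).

t_e = 0.707 × 0.3125 = 0.2209 in; A_we = 0.2209 × 4.5 = 0.9942 in².
Directional factor: 1.0 + 0.5 sin^1.5(90°) = 1.5.
F_nw = 0.6 × 60 × 1.5 = 54 ksi.
R_n/Ω = (54 × 0.9942) / 2.0 = 26.84 kip.

R_n/Ω ≈ 26.8 kip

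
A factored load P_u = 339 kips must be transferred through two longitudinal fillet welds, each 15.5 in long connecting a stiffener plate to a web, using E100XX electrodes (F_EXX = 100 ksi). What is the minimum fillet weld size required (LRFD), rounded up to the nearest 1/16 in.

Total weld length L = 31 in.
Required throat t_e = P_u / (φ × 0.6 F_EXX × L) = 339 / (0.75 × 0.6 × 100 × 31) = 0.243 in.
Required leg w = t_e / 0.707 = 0.3437 in → use 3/8 in.

w = 3/8 in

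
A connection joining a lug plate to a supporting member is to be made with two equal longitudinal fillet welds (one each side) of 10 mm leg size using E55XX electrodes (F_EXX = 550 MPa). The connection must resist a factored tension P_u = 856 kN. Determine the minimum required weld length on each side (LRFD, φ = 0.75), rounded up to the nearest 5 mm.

L = 245 mm on each side

Throat t_e = 0.707 × 10 = 7.07 mm.
φr_n = 0.75 × 0.6 × 550 × 7.07 × 10⁻³ = 1.75 kN/mm.
L_req = P_u / φr_n = 856 / 1.75 = 489.2 mm total.
Per side: 489.2 / 2 = 244.6 mm.
Round up → use L = 245 mm on each side.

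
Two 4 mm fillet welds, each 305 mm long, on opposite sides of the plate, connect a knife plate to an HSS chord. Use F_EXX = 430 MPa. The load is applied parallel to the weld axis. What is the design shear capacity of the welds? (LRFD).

φR_n ≈ 334 kN

Effective throat t_e = 0.707 × 4 = 2.828 mm.
Total length L = 610 mm; A_we = 2.828 × 610 = 1725 mm².
F_nw = 0.6 F_EXX = 0.6 × 430 = 258 MPa.
φR_n = 0.75 × 258 × 1725 × 10⁻³ = 333.8 kN.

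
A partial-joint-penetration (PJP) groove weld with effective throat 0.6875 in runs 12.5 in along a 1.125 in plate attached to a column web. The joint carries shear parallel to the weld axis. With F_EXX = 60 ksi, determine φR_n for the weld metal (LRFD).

φR_n ≈ 232 kip

Effective throat (given) t_e = 0.6875 in.
A_we = 0.6875 × 12.5 = 8.594 in².
F_nw = 0.6 F_EXX = 36 ksi.
φR_n = 0.75 × 36 × 8.594 = 232 kip.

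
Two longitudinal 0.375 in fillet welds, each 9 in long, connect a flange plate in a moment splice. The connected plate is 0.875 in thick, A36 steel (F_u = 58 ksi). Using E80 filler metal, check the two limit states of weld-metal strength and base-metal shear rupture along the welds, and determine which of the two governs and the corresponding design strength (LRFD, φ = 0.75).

E80XX → F_EXX = 80 ksi.
t_e = 0.707 × 0.375 = 0.2651 in; L = 18 in.
Weld metal: φR_n = 0.75 × 0.6 × 80 × 0.2651 × 18 = 171.8 kip.
Base metal (shear rupture): φR_n = 0.75 × 0.6 × 58 × 0.875 × 18 = 411.1 kip.
Governing: weld metal.

φR_n ≈ 172 kip (weld metal governs)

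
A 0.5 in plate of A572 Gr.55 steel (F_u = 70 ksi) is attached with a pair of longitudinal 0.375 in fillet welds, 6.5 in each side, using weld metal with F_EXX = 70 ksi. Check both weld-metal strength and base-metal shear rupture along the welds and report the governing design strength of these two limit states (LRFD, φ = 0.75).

t_e = 0.707 × 0.375 = 0.2651 in; L = 13 in.
Weld metal: φR_n = 0.75 × 0.6 × 70 × 0.2651 × 13 = 108.6 kip.
Base metal (shear rupture): φR_n = 0.75 × 0.6 × 70 × 0.5 × 13 = 204.8 kip.
Governing: weld metal.

φR_n ≈ 109 kip (weld metal governs)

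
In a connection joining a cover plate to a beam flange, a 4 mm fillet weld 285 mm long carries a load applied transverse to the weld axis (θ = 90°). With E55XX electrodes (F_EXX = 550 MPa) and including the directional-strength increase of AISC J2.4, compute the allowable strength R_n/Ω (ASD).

R_n/Ω ≈ 199 kN

t_e = 0.707 × 4 = 2.828 mm; A_we = 2.828 × 285 = 806 mm².
Directional factor: 1.0 + 0.5 sin^1.5(90°) = 1.5.
F_nw = 0.6 × 550 × 1.5 = 495 MPa.
R_n/Ω = (495 × 806) / 2.0 × 10⁻³ = 199.5 kN.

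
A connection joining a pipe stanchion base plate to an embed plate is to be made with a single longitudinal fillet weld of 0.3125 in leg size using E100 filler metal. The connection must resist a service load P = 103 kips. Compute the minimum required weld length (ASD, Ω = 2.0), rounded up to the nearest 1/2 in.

E100XX → F_EXX = 100 ksi.
Throat t_e = 0.707 × 0.3125 = 0.2209 in.
r_n/Ω = (0.6 × 100 × 0.2209) / 2.0 = 6.628 kip/in.
L_req = P / (r_n/Ω) = 103 / 6.628 = 15.54 in total.
Round up → use L = 16 in.

L = 16 in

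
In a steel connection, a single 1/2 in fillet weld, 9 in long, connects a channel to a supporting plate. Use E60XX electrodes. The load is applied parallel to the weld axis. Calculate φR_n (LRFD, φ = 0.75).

φR_n ≈ 85.9 kip

E60XX → F_EXX = 60 ksi.
Effective throat t_e = 0.707 × 0.5 = 0.3535 in.
Total length L = 9 in; A_we = 0.3535 × 9 = 3.181 in².
F_nw = 0.6 F_EXX = 0.6 × 60 = 36 ksi.
φR_n = 0.75 × 36 × 3.181 = 85.9 kip.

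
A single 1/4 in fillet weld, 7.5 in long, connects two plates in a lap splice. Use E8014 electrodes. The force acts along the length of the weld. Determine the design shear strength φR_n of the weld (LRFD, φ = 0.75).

φR_n ≈ 47.7 kip

E80XX → F_EXX = 80 ksi.
Effective throat t_e = 0.707 × 0.25 = 0.1767 in.
Total length L = 7.5 in; A_we = 0.1767 × 7.5 = 1.326 in².
F_nw = 0.6 F_EXX = 0.6 × 80 = 48 ksi.
φR_n = 0.75 × 48 × 1.326 = 47.72 kip.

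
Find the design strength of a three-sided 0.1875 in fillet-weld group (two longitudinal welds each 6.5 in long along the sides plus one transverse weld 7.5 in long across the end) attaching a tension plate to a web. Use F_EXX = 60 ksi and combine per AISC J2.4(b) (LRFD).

φR_n ≈ 79.8 kips

t_e = 0.707 × 0.1875 = 0.1326 in.
R_nwl = 0.6 × 60 × 0.1326 × 13 = 62.04 kips (longitudinal, 2 welds).
R_nwt = 0.6 × 60 × 0.1326 × 7.5 = 35.79 kips (transverse, base value).
(i) R_nwl + R_nwt = 97.83 kips; (ii) 0.85 R_nwl + 1.5 R_nwt = 106.4 kips.
R_n = max = 106.4 kips [governs: (ii)]; φR_n = 79.82 kips.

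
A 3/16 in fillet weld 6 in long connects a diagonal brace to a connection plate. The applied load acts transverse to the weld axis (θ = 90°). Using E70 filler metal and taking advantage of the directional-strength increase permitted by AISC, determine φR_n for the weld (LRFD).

E70XX → F_EXX = 70 ksi.
t_e = 0.707 × 0.1875 = 0.1326 in; A_we = 0.1326 × 6 = 0.7954 in².
Directional factor: 1.0 + 0.5 sin^1.5(90°) = 1.5.
F_nw = 0.6 × 70 × 1.5 = 63 ksi.
φR_n = 0.75 × 63 × 0.7954 = 37.58 kips.

φR_n ≈ 37.6 kips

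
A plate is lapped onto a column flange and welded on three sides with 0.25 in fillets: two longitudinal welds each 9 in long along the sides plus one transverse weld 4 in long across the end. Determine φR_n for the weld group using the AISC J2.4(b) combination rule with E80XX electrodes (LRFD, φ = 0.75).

E80XX → F_EXX = 80 ksi.
t_e = 0.707 × 0.25 = 0.1767 in.
R_nwl = 0.6 × 80 × 0.1767 × 18 = 152.7 kip (longitudinal, 2 welds).
R_nwt = 0.6 × 80 × 0.1767 × 4 = 33.94 kip (transverse, base value).
(i) R_nwl + R_nwt = 186.6 kip; (ii) 0.85 R_nwl + 1.5 R_nwt = 180.7 kip.
R_n = max = 186.6 kip [governs: (i)]; φR_n = 140 kip.

φR_n ≈ 140 kip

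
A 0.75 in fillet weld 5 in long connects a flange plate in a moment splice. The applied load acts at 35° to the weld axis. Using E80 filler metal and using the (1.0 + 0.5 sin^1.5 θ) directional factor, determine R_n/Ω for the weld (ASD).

R_n/Ω ≈ 77.5 kip

E80XX → F_EXX = 80 ksi.
t_e = 0.707 × 0.75 = 0.5302 in; A_we = 0.5302 × 5 = 2.651 in².
Directional factor: 1.0 + 0.5 sin^1.5(35°) = 1.217.
F_nw = 0.6 × 80 × 1.217 = 58.43 ksi.
R_n/Ω = (58.43 × 2.651) / 2.0 = 77.45 kip.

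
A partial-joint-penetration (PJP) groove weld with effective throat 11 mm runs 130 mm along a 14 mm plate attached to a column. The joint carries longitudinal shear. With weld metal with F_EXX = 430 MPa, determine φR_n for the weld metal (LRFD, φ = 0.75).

Effective throat (given) t_e = 11 mm.
A_we = 11 × 130 = 1430 mm².
F_nw = 0.6 F_EXX = 258 MPa.
φR_n = 0.75 × 258 × 1430 × 10⁻³ = 276.7 kN.

φR_n ≈ 277 kN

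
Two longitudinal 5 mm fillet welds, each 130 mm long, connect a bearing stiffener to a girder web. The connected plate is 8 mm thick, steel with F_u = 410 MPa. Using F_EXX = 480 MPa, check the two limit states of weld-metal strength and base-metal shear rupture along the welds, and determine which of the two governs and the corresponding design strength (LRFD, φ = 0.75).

t_e = 0.707 × 5 = 3.535 mm; L = 260 mm.
Weld metal: φR_n = 0.75 × 0.6 × 480 × 3.535 × 260 × 10⁻³ = 198.5 kN.
Base metal (shear rupture): φR_n = 0.75 × 0.6 × 410 × 8 × 260 × 10⁻³ = 383.8 kN.
Governing: weld metal.

φR_n ≈ 199 kN (weld metal governs)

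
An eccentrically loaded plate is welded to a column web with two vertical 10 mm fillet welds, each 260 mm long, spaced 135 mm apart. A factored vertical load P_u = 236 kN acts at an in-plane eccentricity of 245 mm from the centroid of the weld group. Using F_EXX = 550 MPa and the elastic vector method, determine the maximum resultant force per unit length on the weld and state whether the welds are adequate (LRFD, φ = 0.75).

f_max ≈ 1850 N/mm; NOT adequate

Total weld length L_w = 520 mm. Treat welds as unit-width lines.
Polar moment about centroid: J = 2[d³/12 + d(b/2)²] = 2[260³/12 + 260×67.5²] = 5299000 mm³.
Direct shear f_v = P/L_w = 236×10³ / 520 = 453.8 N/mm (vertical).
Torsion M = P·e = 236×10³ × 245 = 57820000 N·mm.
Critical point at (x, y) = (67.5, 130) from centroid. f_tx = M·y/J = 1419 N/mm; f_ty = M·x/J = 736.6 N/mm.
Resultant f_max = √[f_tx² + (f_v + f_ty)²] = √[1419² + (453.8 + 736.6)²] = 1852 N/mm.
Capacity per unit length: φr_n = 0.75 × 0.6 × 550 × (0.707 × 10) = 1750 N/mm.
1852 > 1750 → NOT adequate.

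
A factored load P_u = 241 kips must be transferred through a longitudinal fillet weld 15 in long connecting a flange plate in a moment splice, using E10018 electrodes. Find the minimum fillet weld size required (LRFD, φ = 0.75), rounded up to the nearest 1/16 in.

E100XX → F_EXX = 100 ksi.
Total weld length L = 15 in.
Required throat t_e = P_u / (φ × 0.6 F_EXX × L) = 241 / (0.75 × 0.6 × 100 × 15) = 0.357 in.
Required leg w = t_e / 0.707 = 0.505 in → use 9/16 in.

w = 9/16 in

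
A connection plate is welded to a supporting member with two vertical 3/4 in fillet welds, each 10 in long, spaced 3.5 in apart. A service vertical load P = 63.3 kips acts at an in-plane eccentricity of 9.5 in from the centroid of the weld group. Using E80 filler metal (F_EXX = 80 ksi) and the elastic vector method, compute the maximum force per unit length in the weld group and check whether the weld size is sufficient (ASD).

Total weld length L_w = 20 in. Treat welds as unit-width lines.
Polar moment about centroid: J = 2[d³/12 + d(b/2)²] = 2[10³/12 + 10×1.75²] = 227.9 in³.
Direct shear f_v = P/L_w = 63.3 / 20 = 3.165 kip/in (vertical).
Torsion M = P·e = 63.3 × 9.5 = 601.35 kip·in.
Critical point at (x, y) = (1.75, 5) from centroid. f_tx = M·y/J = 13.19 kip/in; f_ty = M·x/J = 4.617 kip/in.
Resultant f_max = √[f_tx² + (f_v + f_ty)²] = √[13.19² + (3.165 + 4.617)²] = 15.32 kip/in.
Capacity per unit length: r_n/Ω = (1/2.0) × 0.6 × 80 × (0.707 × 0.75) = 12.73 kip/in.
15.32 > 12.73 → NOT adequate.

f_max ≈ 15.3 kip/in; NOT adequate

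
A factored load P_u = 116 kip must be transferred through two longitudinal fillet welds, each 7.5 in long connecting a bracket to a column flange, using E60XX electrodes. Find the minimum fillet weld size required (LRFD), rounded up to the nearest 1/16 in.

w = 7/16 in

E60XX → F_EXX = 60 ksi.
Total weld length L = 15 in.
Required throat t_e = P_u / (φ × 0.6 F_EXX × L) = 116 / (0.75 × 0.6 × 60 × 15) = 0.2864 in.
Required leg w = t_e / 0.707 = 0.4051 in → use 7/16 in.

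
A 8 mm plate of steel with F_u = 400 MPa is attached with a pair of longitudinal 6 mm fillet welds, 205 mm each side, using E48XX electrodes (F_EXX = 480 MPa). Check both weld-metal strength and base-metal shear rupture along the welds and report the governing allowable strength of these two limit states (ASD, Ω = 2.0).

R_n/Ω ≈ 250 kN (weld metal governs)

t_e = 0.707 × 6 = 4.242 mm; L = 410 mm.
Weld metal: R_n/Ω = (1/2.0) × 0.6 × 480 × 4.242 × 410 × 10⁻³ = 250.4 kN.
Base metal (shear rupture): R_n/Ω = (1/2.0) × 0.6 × 400 × 8 × 410 × 10⁻³ = 393.6 kN.
Governing: weld metal.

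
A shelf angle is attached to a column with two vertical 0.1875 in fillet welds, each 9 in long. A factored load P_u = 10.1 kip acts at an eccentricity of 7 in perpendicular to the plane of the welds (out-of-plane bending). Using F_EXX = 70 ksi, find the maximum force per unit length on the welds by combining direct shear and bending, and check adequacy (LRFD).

f_max ≈ 2.68 kip/in; adequate

L_w = 2 × 9 = 18 in; section modulus (unit throat) S = 2 × L²/6 = 27 in².
Direct shear f_v = P/L_w = 10.1/18 = 0.5611 kip/in.
Moment M = P × e = 10.1 × 7 = 70.7 kip·in; bending f_b = M/S = 2.619 kip/in.
f_max = √(f_v² + f_b²) = √(0.5611² + 2.619²) = 2.678 kip/in.
φr_n = 0.75 × 0.6 × 70 × (0.707 × 0.1875) = 4.176 kip/in → adequate.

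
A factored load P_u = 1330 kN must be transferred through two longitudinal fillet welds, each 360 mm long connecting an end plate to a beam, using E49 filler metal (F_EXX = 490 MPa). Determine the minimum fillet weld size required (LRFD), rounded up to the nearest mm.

Total weld length L = 720 mm.
Required throat t_e = P_u / (φ × 0.6 F_EXX × L) = 1330 / (0.75 × 0.6 × 490 × 720 × 10⁻³) = 8.377 mm.
Required leg w = t_e / 0.707 = 11.85 mm → use 12 mm.

w = 12 mm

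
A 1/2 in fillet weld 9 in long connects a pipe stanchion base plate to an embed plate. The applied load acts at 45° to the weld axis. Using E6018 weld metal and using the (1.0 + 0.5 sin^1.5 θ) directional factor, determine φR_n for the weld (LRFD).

E60XX → F_EXX = 60 ksi.
t_e = 0.707 × 0.5 = 0.3535 in; A_we = 0.3535 × 9 = 3.181 in².
Directional factor: 1.0 + 0.5 sin^1.5(45°) = 1.297.
F_nw = 0.6 × 60 × 1.297 = 46.7 ksi.
φR_n = 0.75 × 46.7 × 3.181 = 111.4 kips.

φR_n ≈ 111 kips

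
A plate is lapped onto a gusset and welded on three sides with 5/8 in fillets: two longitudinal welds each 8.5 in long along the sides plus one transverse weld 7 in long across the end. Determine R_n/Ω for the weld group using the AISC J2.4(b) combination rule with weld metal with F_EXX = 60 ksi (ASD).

t_e = 0.707 × 0.625 = 0.4419 in.
R_nwl = 0.6 × 60 × 0.4419 × 17 = 270.4 kips (longitudinal, 2 welds).
R_nwt = 0.6 × 60 × 0.4419 × 7 = 111.4 kips (transverse, base value).
(i) R_nwl + R_nwt = 381.8 kips; (ii) 0.85 R_nwl + 1.5 R_nwt = 396.9 kips.
R_n = max = 396.9 kips [governs: (ii)]; R_n/Ω = 198.4 kips.

R_n/Ω ≈ 198 kips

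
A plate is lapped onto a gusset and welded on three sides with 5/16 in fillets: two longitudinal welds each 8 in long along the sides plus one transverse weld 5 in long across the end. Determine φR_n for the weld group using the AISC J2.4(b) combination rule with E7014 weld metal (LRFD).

φR_n ≈ 147 kip

E70XX → F_EXX = 70 ksi.
t_e = 0.707 × 0.3125 = 0.2209 in.
R_nwl = 0.6 × 70 × 0.2209 × 16 = 148.5 kip (longitudinal, 2 welds).
R_nwt = 0.6 × 70 × 0.2209 × 5 = 46.4 kip (transverse, base value).
(i) R_nwl + R_nwt = 194.9 kip; (ii) 0.85 R_nwl + 1.5 R_nwt = 195.8 kip.
R_n = max = 195.8 kip [governs: (ii)]; φR_n = 146.8 kip.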